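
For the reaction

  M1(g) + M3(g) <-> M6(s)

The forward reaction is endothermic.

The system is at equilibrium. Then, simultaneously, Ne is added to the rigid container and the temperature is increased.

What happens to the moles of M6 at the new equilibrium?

increases

At constant volume, adding an inert gas leaves every reacting species' partial pressure unchanged, so Q is unchanged — no shift from this change.
The forward reaction is endothermic. Raising T favours the endothermic direction — shift to the right.
The net shift is to the right. M6 is a product, so its amount increases.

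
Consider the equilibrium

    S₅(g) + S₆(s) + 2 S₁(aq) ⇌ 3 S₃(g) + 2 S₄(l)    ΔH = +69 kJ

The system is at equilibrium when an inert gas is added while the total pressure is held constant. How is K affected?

unchanged

The equilibrium constant depends only on temperature. This perturbation may move the position of equilibrium, but since T is unchanged, K itself is unchanged.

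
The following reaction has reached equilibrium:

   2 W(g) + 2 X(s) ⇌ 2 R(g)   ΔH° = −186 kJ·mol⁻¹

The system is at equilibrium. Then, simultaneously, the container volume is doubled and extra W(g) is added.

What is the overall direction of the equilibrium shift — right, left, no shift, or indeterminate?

Gas moles: reactants 2, products 2. Δn_gas = 0, so a volume change leaves Q equal to K — no shift from this change.
Adding W (g), a reactant, drives the reaction to the right.
Only the nonzero effect(s) matter; the net shift is to the right.

right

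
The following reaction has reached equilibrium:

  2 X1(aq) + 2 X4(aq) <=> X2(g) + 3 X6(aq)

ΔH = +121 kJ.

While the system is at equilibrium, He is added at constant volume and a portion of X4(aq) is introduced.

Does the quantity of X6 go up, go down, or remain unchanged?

At constant volume, adding an inert gas leaves every reacting species' partial pressure unchanged, so Q is unchanged — no shift from this change.
Adding X4 (aq), a reactant, drives the reaction to the right.
The net shift is to the right. X6 is a product, so its amount increases.

increases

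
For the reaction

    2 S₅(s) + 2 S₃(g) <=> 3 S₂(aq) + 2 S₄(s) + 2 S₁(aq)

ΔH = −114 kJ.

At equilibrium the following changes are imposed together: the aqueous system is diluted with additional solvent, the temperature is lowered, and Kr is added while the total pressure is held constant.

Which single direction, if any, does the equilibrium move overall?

Dilution lowers every aqueous concentration by the same factor. Δn_aq = 5 − 0 = +5, so the system shifts toward the side with more dissolved moles — to the right.
The forward reaction is exothermic. Lowering T favours the exothermic direction — shift to the right.
Adding inert gas at constant total pressure expands the volume and lowers every reacting partial pressure. With Δn_gas = 0 − 2 = -2, Q moves away from K toward the side with fewer gas moles, so the system shifts toward the side with more gas moles — to the left.
The individual effects push in opposite directions; without quantitative information the net direction cannot be determined.

cannot be determined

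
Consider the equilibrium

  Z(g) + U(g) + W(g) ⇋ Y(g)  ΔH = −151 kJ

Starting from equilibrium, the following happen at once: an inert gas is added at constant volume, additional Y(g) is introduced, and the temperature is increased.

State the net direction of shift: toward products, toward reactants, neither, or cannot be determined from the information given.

At constant volume, adding an inert gas leaves every reacting species' partial pressure unchanged, so Q is unchanged — no shift from this change.
Adding Y (g), a product, drives the reaction to the left.
The forward reaction is exothermic. Raising T favours the endothermic direction — shift to the left.
Only the nonzero effect(s) matter; the net shift is to the left.

left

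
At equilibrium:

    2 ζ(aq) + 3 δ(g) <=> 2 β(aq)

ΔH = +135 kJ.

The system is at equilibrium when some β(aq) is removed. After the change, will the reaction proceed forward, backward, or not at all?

Removing β (aq), a product, drives the reaction to the right.

right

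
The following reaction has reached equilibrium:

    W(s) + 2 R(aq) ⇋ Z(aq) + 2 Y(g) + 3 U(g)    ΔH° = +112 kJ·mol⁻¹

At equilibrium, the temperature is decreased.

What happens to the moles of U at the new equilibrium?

decreases

The forward reaction is endothermic. Lowering T favours the exothermic direction — shift to the left.
The net shift is to the left. U is a product, so its amount decreases.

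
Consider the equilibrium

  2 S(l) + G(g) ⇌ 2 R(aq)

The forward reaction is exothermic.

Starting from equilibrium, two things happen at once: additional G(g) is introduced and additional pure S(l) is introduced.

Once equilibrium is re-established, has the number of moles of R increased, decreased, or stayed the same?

Adding G (g), a reactant, drives the reaction to the right.
S is a pure liquid; its activity is 1 regardless of amount, so Q is unaffected — no shift from this change.
The net shift is to the right. R is a product, so its amount increases.

increases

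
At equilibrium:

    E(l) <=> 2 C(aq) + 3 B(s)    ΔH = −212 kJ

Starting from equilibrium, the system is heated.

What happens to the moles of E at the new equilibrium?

The forward reaction is exothermic. Raising T favours the endothermic direction — shift to the left.
The net shift is to the left. E is a reactant, so its amount increases.

increases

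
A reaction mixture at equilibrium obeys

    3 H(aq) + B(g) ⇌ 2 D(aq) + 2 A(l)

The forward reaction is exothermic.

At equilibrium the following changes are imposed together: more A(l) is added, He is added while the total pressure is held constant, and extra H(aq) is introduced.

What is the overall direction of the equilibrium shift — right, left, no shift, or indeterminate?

A is a pure liquid; its activity is 1 regardless of amount, so Q is unaffected — no shift from this change.
Adding inert gas at constant total pressure expands the volume and lowers every reacting partial pressure. With Δn_gas = 0 − 1 = -1, Q moves away from K toward the side with fewer gas moles, so the system shifts toward the side with more gas moles — to the left.
Adding H (aq), a reactant, drives the reaction to the right.
The individual effects push in opposite directions; without quantitative information the net direction cannot be determined.

cannot be determined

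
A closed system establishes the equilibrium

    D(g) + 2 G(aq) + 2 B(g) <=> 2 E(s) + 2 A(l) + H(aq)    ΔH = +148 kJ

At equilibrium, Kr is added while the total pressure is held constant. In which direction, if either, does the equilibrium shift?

Adding inert gas at constant total pressure expands the volume and lowers every reacting partial pressure. With Δn_gas = 0 − 3 = -3, Q moves away from K toward the side with fewer gas moles, so the system shifts toward the side with more gas moles — to the left.

left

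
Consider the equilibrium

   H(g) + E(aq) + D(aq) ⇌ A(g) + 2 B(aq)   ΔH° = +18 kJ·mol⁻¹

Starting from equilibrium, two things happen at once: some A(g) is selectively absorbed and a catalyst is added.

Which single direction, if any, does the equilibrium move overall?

Removing A (g), a product, drives the reaction to the right.
A catalyst speeds both forward and reverse rates equally; it changes neither Q nor K — no shift from this change.
Only the nonzero effect(s) matter; the net shift is to the right.

right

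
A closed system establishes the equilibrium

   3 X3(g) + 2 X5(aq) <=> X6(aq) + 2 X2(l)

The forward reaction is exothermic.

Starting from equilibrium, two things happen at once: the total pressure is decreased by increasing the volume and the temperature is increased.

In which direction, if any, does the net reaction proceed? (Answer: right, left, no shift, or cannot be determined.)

Gas moles: reactants 3, products 0 (Δn_gas = -3). Expansion shifts the system toward the side with more moles of gas — to the left.
The forward reaction is exothermic. Raising T favours the endothermic direction — shift to the left.
All effects act in the same direction — net shift to the left.

left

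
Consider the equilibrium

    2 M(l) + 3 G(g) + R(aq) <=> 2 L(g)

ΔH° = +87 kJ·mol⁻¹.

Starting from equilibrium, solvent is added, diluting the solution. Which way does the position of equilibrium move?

Dilution lowers every aqueous concentration by the same factor. Δn_aq = 0 − 1 = -1, so the system shifts toward the side with more dissolved moles — to the left.

left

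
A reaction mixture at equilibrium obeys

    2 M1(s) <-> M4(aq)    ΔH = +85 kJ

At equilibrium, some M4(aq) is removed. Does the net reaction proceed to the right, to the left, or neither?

Removing M4 (aq), a product, drives the reaction to the right.

right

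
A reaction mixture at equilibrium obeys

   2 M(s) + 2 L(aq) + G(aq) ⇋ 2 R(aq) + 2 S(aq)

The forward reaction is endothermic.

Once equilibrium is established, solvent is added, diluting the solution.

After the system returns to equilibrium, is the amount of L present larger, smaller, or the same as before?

Dilution lowers every aqueous concentration by the same factor. Δn_aq = 4 − 3 = +1, so the system shifts toward the side with more dissolved moles — to the right.
The net shift is to the right. L is a reactant, so its amount decreases.

decreases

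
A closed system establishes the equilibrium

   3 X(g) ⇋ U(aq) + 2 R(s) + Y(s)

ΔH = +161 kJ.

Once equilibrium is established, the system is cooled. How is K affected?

K depends on temperature via the van 't Hoff relation. The forward reaction is endothermic, so lowering T decreases K.

decreases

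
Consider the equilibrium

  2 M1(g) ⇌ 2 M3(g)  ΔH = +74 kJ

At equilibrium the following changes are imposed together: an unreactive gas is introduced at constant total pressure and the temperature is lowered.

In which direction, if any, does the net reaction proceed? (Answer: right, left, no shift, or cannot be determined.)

Adding inert gas at constant total pressure expands the volume, scaling every reacting partial pressure by the same factor. Δn_gas = 2 − 2 = 0, so Q is unchanged — no shift.
The forward reaction is endothermic. Lowering T favours the exothermic direction — shift to the left.
Only the nonzero effect(s) matter; the net shift is to the left.

left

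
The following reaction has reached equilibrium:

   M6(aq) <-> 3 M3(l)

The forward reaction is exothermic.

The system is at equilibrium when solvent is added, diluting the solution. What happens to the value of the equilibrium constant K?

The equilibrium constant depends only on temperature. This perturbation may move the position of equilibrium, but since T is unchanged, K itself is unchanged.

unchanged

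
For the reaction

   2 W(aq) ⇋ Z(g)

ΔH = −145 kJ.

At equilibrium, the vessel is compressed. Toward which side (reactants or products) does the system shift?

Gas moles: reactants 0, products 1 (Δn_gas = +1). Compression shifts the system toward the side with fewer moles of gas — to the left.

left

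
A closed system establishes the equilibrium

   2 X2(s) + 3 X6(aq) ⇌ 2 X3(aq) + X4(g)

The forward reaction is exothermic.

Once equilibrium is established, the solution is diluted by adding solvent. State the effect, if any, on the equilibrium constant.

unchanged

The equilibrium constant depends only on temperature. This perturbation may move the position of equilibrium, but since T is unchanged, K itself is unchanged.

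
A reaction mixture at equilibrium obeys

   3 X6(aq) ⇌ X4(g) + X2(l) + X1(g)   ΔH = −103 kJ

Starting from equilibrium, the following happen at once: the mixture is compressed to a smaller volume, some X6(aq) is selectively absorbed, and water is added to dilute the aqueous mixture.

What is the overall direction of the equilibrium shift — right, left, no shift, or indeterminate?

left

Gas moles: reactants 0, products 2 (Δn_gas = +2). Compression shifts the system toward the side with fewer moles of gas — to the left.
Removing X6 (aq), a reactant, drives the reaction to the left.
Dilution lowers every aqueous concentration by the same factor. Δn_aq = 0 − 3 = -3, so the system shifts toward the side with more dissolved moles — to the left.
All effects act in the same direction — net shift to the left.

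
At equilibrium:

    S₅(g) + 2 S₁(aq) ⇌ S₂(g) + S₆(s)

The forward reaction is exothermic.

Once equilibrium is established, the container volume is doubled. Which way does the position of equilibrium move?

no shift

Gas moles: reactants 1, products 1. Δn_gas = 0, so a volume change leaves Q equal to K — no shift from this change.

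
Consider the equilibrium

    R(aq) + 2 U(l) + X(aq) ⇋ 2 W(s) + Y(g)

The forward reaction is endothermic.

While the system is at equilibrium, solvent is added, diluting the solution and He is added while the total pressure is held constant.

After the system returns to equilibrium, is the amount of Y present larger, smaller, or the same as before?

cannot be determined

Dilution lowers every aqueous concentration by the same factor. Δn_aq = 0 − 2 = -2, so the system shifts toward the side with more dissolved moles — to the left.
Adding inert gas at constant total pressure expands the volume and lowers every reacting partial pressure. With Δn_gas = 1 − 0 = +1, Q moves away from K toward the side with fewer gas moles, so the system shifts toward the side with more gas moles — to the right.
The two effects oppose each other, so the net shift — and hence the change in Y — cannot be determined from the given information.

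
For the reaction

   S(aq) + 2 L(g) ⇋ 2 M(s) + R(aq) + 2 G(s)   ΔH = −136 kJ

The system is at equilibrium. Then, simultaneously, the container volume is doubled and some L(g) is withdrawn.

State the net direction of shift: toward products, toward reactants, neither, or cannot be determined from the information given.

left

Gas moles: reactants 2, products 0 (Δn_gas = -2). Expansion shifts the system toward the side with more moles of gas — to the left.
Removing L (g), a reactant, drives the reaction to the left.
All effects act in the same direction — net shift to the left.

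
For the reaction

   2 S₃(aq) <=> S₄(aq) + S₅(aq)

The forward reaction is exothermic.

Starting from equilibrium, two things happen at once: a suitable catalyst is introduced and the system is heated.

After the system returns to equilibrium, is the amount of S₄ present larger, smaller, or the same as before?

A catalyst speeds both forward and reverse rates equally; it changes neither Q nor K — no shift from this change.
The forward reaction is exothermic. Raising T favours the endothermic direction — shift to the left.
The net shift is to the left. S₄ is a product, so its amount decreases.

decreases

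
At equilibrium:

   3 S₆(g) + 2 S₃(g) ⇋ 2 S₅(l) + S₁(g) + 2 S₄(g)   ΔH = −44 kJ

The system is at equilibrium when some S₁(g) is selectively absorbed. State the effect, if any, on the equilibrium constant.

The equilibrium constant depends only on temperature. This perturbation may move the position of equilibrium, but since T is unchanged, K itself is unchanged.

unchanged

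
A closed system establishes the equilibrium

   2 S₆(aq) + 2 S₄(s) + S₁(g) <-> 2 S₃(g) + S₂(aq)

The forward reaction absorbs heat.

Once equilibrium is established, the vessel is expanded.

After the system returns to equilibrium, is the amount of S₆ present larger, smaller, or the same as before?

decreases

Gas moles: reactants 1, products 2 (Δn_gas = +1). Expansion shifts the system toward the side with more moles of gas — to the right.
The net shift is to the right. S₆ is a reactant, so its amount decreases.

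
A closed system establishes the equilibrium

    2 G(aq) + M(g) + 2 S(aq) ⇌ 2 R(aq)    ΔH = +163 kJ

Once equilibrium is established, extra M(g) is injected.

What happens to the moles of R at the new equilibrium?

Adding M (g), a reactant, drives the reaction to the right.
The net shift is to the right. R is a product, so its amount increases.

increases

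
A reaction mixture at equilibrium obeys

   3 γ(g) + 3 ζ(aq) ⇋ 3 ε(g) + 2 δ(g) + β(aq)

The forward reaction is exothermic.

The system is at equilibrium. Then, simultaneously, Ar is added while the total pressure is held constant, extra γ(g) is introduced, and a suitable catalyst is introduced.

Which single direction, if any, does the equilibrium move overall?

right

Adding inert gas at constant total pressure expands the volume and lowers every reacting partial pressure. With Δn_gas = 5 − 3 = +2, Q moves away from K toward the side with fewer gas moles, so the system shifts toward the side with more gas moles — to the right.
Adding γ (g), a reactant, drives the reaction to the right.
A catalyst speeds both forward and reverse rates equally; it changes neither Q nor K — no shift from this change.
Only the nonzero effect(s) matter; the net shift is to the right.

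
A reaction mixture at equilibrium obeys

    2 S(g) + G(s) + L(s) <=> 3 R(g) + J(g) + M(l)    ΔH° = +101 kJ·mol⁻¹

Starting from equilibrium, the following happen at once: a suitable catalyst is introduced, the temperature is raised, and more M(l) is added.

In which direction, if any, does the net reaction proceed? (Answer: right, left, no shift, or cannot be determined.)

A catalyst speeds both forward and reverse rates equally; it changes neither Q nor K — no shift from this change.
The forward reaction is endothermic. Raising T favours the endothermic direction — shift to the right.
M is a pure liquid; its activity is 1 regardless of amount, so Q is unaffected — no shift from this change.
Only the nonzero effect(s) matter; the net shift is to the right.

right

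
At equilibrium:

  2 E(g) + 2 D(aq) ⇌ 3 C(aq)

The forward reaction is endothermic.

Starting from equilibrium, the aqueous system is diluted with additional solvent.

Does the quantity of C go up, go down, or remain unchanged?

increases

Dilution lowers every aqueous concentration by the same factor. Δn_aq = 3 − 2 = +1, so the system shifts toward the side with more dissolved moles — to the right.
The net shift is to the right. C is a product, so its amount increases.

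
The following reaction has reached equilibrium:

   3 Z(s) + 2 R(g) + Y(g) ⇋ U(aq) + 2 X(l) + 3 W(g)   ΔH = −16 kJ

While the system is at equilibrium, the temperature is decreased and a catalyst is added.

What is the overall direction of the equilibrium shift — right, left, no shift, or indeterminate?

The forward reaction is exothermic. Lowering T favours the exothermic direction — shift to the right.
A catalyst speeds both forward and reverse rates equally; it changes neither Q nor K — no shift from this change.
Only the nonzero effect(s) matter; the net shift is to the right.

right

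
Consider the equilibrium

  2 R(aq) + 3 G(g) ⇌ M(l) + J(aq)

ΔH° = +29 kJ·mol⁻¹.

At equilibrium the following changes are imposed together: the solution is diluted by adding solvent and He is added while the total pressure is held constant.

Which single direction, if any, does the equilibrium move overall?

Dilution lowers every aqueous concentration by the same factor. Δn_aq = 1 − 2 = -1, so the system shifts toward the side with more dissolved moles — to the left.
Adding inert gas at constant total pressure expands the volume and lowers every reacting partial pressure. With Δn_gas = 0 − 3 = -3, Q moves away from K toward the side with fewer gas moles, so the system shifts toward the side with more gas moles — to the left.
All effects act in the same direction — net shift to the left.

left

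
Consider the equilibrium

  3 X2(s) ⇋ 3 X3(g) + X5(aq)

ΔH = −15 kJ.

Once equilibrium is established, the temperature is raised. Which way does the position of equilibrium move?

The forward reaction is exothermic. Raising T favours the endothermic direction — shift to the left.

left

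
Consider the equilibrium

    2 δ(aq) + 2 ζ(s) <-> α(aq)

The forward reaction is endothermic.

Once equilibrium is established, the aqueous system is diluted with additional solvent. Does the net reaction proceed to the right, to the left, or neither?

Dilution lowers every aqueous concentration by the same factor. Δn_aq = 1 − 2 = -1, so the system shifts toward the side with more dissolved moles — to the left.

left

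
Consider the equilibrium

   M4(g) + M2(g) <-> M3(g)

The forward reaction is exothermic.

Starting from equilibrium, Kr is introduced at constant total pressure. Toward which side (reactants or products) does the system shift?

Adding inert gas at constant total pressure expands the volume and lowers every reacting partial pressure. With Δn_gas = 1 − 2 = -1, Q moves away from K toward the side with fewer gas moles, so the system shifts toward the side with more gas moles — to the left.

left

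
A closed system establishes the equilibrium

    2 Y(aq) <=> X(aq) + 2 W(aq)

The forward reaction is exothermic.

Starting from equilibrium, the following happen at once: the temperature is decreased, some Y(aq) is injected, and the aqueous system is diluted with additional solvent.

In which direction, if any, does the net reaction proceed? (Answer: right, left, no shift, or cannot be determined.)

right

The forward reaction is exothermic. Lowering T favours the exothermic direction — shift to the right.
Adding Y (aq), a reactant, drives the reaction to the right.
Dilution lowers every aqueous concentration by the same factor. Δn_aq = 3 − 2 = +1, so the system shifts toward the side with more dissolved moles — to the right.
All effects act in the same direction — net shift to the right.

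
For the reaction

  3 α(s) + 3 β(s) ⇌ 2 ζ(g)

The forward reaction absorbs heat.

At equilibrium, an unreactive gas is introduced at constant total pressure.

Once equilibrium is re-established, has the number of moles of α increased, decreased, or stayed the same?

decreases

Adding inert gas at constant total pressure expands the volume and lowers every reacting partial pressure. With Δn_gas = 2 − 0 = +2, Q moves away from K toward the side with fewer gas moles, so the system shifts toward the side with more gas moles — to the right.
The net shift is to the right. α is a reactant, so its amount decreases.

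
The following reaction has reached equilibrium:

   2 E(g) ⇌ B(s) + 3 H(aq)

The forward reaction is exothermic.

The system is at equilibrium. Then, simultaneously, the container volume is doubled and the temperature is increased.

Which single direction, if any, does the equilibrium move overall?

Gas moles: reactants 2, products 0 (Δn_gas = -2). Expansion shifts the system toward the side with more moles of gas — to the left.
The forward reaction is exothermic. Raising T favours the endothermic direction — shift to the left.
All effects act in the same direction — net shift to the left.

left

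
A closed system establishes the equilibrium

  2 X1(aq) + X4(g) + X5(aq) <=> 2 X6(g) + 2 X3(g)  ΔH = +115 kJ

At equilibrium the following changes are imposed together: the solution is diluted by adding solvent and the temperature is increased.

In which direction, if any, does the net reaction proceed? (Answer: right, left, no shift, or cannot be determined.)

cannot be determined

Dilution lowers every aqueous concentration by the same factor. Δn_aq = 0 − 3 = -3, so the system shifts toward the side with more dissolved moles — to the left.
The forward reaction is endothermic. Raising T favours the endothermic direction — shift to the right.
The individual effects push in opposite directions; without quantitative information the net direction cannot be determined.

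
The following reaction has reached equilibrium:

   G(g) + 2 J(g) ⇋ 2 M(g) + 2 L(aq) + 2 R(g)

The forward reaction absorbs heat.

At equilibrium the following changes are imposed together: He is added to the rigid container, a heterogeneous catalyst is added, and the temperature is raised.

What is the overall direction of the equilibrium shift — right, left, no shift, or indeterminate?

At constant volume, adding an inert gas leaves every reacting species' partial pressure unchanged, so Q is unchanged — no shift from this change.
A catalyst speeds both forward and reverse rates equally; it changes neither Q nor K — no shift from this change.
The forward reaction is endothermic. Raising T favours the endothermic direction — shift to the right.
Only the nonzero effect(s) matter; the net shift is to the right.

right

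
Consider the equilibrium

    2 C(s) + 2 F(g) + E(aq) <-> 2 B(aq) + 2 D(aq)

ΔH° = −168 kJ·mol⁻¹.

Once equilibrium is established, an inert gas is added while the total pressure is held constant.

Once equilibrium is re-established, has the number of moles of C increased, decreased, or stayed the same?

Adding inert gas at constant total pressure expands the volume and lowers every reacting partial pressure. With Δn_gas = 0 − 2 = -2, Q moves away from K toward the side with fewer gas moles, so the system shifts toward the side with more gas moles — to the left.
The net shift is to the left. C is a reactant, so its amount increases.

increases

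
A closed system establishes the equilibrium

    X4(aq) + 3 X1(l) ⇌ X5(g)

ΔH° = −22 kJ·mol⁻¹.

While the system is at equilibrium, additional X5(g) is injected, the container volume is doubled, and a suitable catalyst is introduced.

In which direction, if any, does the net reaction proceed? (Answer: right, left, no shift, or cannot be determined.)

Adding X5 (g), a product, drives the reaction to the left.
Gas moles: reactants 0, products 1 (Δn_gas = +1). Expansion shifts the system toward the side with more moles of gas — to the right.
A catalyst speeds both forward and reverse rates equally; it changes neither Q nor K — no shift from this change.
The individual effects push in opposite directions; without quantitative information the net direction cannot be determined.

cannot be determined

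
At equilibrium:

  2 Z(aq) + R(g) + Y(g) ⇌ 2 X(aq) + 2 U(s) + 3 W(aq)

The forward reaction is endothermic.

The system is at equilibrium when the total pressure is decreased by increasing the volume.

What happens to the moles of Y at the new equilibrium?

Gas moles: reactants 2, products 0 (Δn_gas = -2). Expansion shifts the system toward the side with more moles of gas — to the left.
The net shift is to the left. Y is a reactant, so its amount increases.

increases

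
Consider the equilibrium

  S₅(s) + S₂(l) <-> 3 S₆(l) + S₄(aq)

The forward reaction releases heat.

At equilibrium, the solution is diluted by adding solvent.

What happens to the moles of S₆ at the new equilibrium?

Dilution lowers every aqueous concentration by the same factor. Δn_aq = 1 − 0 = +1, so the system shifts toward the side with more dissolved moles — to the right.
The net shift is to the right. S₆ is a product, so its amount increases.

increases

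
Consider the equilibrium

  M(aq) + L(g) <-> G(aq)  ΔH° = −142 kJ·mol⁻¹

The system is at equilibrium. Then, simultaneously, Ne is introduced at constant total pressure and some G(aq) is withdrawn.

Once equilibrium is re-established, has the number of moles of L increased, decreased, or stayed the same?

cannot be determined

Adding inert gas at constant total pressure expands the volume and lowers every reacting partial pressure. With Δn_gas = 0 − 1 = -1, Q moves away from K toward the side with fewer gas moles, so the system shifts toward the side with more gas moles — to the left.
Removing G (aq), a product, drives the reaction to the right.
The two effects oppose each other, so the net shift — and hence the change in L — cannot be determined from the given information.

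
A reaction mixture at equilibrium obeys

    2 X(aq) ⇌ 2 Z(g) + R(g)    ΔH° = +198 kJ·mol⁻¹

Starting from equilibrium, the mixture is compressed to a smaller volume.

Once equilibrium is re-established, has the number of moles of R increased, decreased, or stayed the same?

decreases

Gas moles: reactants 0, products 3 (Δn_gas = +3). Compression shifts the system toward the side with fewer moles of gas — to the left.
The net shift is to the left. R is a product, so its amount decreases.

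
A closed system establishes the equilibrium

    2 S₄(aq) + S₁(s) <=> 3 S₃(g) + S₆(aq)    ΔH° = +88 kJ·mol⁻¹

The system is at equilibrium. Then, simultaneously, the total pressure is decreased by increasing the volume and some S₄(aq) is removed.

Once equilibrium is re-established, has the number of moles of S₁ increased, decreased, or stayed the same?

Gas moles: reactants 0, products 3 (Δn_gas = +3). Expansion shifts the system toward the side with more moles of gas — to the right.
Removing S₄ (aq), a reactant, drives the reaction to the left.
The two effects oppose each other, so the net shift — and hence the change in S₁ — cannot be determined from the given information.

cannot be determined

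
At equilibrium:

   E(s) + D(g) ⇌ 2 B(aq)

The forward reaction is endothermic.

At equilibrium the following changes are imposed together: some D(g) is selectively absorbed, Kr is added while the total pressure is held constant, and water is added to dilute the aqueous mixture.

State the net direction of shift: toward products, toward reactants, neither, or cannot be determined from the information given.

cannot be determined

Removing D (g), a reactant, drives the reaction to the left.
Adding inert gas at constant total pressure expands the volume and lowers every reacting partial pressure. With Δn_gas = 0 − 1 = -1, Q moves away from K toward the side with fewer gas moles, so the system shifts toward the side with more gas moles — to the left.
Dilution lowers every aqueous concentration by the same factor. Δn_aq = 2 − 0 = +2, so the system shifts toward the side with more dissolved moles — to the right.
The individual effects push in opposite directions; without quantitative information the net direction cannot be determined.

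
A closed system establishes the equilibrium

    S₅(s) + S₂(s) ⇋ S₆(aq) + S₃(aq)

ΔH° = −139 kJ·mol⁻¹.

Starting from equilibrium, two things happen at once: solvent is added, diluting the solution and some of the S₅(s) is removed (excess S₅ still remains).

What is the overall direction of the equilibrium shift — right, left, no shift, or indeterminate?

Dilution lowers every aqueous concentration by the same factor. Δn_aq = 2 − 0 = +2, so the system shifts toward the side with more dissolved moles — to the right.
S₅ is a pure solid; its activity is 1 regardless of amount, so Q is unaffected — no shift from this change.
Only the nonzero effect(s) matter; the net shift is to the right.

right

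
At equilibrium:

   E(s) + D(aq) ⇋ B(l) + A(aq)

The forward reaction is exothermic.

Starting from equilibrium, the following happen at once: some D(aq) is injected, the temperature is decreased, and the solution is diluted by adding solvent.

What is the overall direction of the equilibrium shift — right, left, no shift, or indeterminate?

right

Adding D (aq), a reactant, drives the reaction to the right.
The forward reaction is exothermic. Lowering T favours the exothermic direction — shift to the right.
Dilution scales every aqueous concentration by the same factor. Δn_aq = 1 − 1 = 0, so Q is unchanged — no shift.
Only the nonzero effect(s) matter; the net shift is to the right.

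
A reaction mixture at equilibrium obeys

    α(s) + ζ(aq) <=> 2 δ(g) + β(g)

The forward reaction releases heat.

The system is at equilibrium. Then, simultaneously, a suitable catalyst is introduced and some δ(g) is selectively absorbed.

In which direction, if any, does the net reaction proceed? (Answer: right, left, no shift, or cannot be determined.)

A catalyst speeds both forward and reverse rates equally; it changes neither Q nor K — no shift from this change.
Removing δ (g), a product, drives the reaction to the right.
Only the nonzero effect(s) matter; the net shift is to the right.

right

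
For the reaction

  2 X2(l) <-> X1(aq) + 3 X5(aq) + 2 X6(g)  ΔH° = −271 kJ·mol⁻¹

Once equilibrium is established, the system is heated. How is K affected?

decreases

K depends on temperature via the van 't Hoff relation. The forward reaction is exothermic, so raising T decreases K.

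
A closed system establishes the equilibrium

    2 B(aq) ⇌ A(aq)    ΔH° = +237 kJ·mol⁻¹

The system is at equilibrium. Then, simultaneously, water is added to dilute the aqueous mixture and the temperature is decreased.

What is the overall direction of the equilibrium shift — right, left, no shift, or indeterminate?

Dilution lowers every aqueous concentration by the same factor. Δn_aq = 1 − 2 = -1, so the system shifts toward the side with more dissolved moles — to the left.
The forward reaction is endothermic. Lowering T favours the exothermic direction — shift to the left.
All effects act in the same direction — net shift to the left.

left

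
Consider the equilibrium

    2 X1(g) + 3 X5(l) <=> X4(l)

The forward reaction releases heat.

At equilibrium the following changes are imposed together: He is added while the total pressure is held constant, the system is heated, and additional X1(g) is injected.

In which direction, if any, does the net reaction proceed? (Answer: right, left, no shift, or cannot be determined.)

Adding inert gas at constant total pressure expands the volume and lowers every reacting partial pressure. With Δn_gas = 0 − 2 = -2, Q moves away from K toward the side with fewer gas moles, so the system shifts toward the side with more gas moles — to the left.
The forward reaction is exothermic. Raising T favours the endothermic direction — shift to the left.
Adding X1 (g), a reactant, drives the reaction to the right.
The individual effects push in opposite directions; without quantitative information the net direction cannot be determined.

cannot be determined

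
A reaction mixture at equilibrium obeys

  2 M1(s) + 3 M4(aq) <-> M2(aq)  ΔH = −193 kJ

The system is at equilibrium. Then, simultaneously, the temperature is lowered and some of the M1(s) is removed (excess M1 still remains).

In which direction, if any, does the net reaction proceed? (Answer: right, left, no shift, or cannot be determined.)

The forward reaction is exothermic. Lowering T favours the exothermic direction — shift to the right.
M1 is a pure solid; its activity is 1 regardless of amount, so Q is unaffected — no shift from this change.
Only the nonzero effect(s) matter; the net shift is to the right.

right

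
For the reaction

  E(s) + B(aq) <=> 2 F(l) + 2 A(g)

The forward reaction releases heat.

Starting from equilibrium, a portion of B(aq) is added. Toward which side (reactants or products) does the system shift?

Adding B (aq), a reactant, drives the reaction to the right.

right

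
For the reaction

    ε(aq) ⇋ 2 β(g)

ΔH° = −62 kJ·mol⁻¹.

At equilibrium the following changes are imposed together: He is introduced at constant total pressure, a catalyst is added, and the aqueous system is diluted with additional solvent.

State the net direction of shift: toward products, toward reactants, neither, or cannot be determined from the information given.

Adding inert gas at constant total pressure expands the volume and lowers every reacting partial pressure. With Δn_gas = 2 − 0 = +2, Q moves away from K toward the side with fewer gas moles, so the system shifts toward the side with more gas moles — to the right.
A catalyst speeds both forward and reverse rates equally; it changes neither Q nor K — no shift from this change.
Dilution lowers every aqueous concentration by the same factor. Δn_aq = 0 − 1 = -1, so the system shifts toward the side with more dissolved moles — to the left.
The individual effects push in opposite directions; without quantitative information the net direction cannot be determined.

cannot be determined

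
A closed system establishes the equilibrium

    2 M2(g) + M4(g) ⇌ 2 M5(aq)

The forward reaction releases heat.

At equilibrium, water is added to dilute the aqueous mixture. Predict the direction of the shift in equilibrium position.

Dilution lowers every aqueous concentration by the same factor. Δn_aq = 2 − 0 = +2, so the system shifts toward the side with more dissolved moles — to the right.

right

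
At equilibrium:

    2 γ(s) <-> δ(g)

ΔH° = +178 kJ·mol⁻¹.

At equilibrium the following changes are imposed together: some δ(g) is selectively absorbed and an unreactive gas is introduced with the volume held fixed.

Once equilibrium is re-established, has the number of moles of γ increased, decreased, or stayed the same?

Removing δ (g), a product, drives the reaction to the right.
At constant volume, adding an inert gas leaves every reacting species' partial pressure unchanged, so Q is unchanged — no shift from this change.
The net shift is to the right. γ is a reactant, so its amount decreases.

decreases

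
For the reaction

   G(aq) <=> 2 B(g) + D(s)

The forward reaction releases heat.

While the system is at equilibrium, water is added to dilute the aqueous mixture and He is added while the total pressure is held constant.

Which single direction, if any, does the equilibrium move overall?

cannot be determined

Dilution lowers every aqueous concentration by the same factor. Δn_aq = 0 − 1 = -1, so the system shifts toward the side with more dissolved moles — to the left.
Adding inert gas at constant total pressure expands the volume and lowers every reacting partial pressure. With Δn_gas = 2 − 0 = +2, Q moves away from K toward the side with fewer gas moles, so the system shifts toward the side with more gas moles — to the right.
The individual effects push in opposite directions; without quantitative information the net direction cannot be determined.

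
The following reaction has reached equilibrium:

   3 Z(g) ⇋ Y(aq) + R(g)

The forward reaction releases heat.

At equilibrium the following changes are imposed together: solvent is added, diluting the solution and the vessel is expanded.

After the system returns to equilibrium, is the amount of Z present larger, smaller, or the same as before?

Dilution lowers every aqueous concentration by the same factor. Δn_aq = 1 − 0 = +1, so the system shifts toward the side with more dissolved moles — to the right.
Gas moles: reactants 3, products 1 (Δn_gas = -2). Expansion shifts the system toward the side with more moles of gas — to the left.
The two effects oppose each other, so the net shift — and hence the change in Z — cannot be determined from the given information.

cannot be determined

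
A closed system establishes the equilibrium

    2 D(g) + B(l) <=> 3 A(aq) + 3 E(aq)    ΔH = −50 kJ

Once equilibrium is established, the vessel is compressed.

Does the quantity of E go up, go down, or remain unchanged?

increases

Gas moles: reactants 2, products 0 (Δn_gas = -2). Compression shifts the system toward the side with fewer moles of gas — to the right.
The net shift is to the right. E is a product, so its amount increases.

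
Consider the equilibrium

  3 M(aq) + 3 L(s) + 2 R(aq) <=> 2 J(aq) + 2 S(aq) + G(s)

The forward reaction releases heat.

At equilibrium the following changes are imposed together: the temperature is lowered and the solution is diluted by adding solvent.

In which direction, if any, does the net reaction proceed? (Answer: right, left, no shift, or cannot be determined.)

The forward reaction is exothermic. Lowering T favours the exothermic direction — shift to the right.
Dilution lowers every aqueous concentration by the same factor. Δn_aq = 4 − 5 = -1, so the system shifts toward the side with more dissolved moles — to the left.
The individual effects push in opposite directions; without quantitative information the net direction cannot be determined.

cannot be determined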